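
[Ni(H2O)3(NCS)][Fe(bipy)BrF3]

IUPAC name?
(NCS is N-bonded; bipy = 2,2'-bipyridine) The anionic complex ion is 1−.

Both ions are complex: the cation is named first with the plain metal name, the anion second with the -ate form; each ion's ligands are alphabetised independently.
The complex anion is given as 1−; its ligand charges sum to -4, so Fe = +3.
A 1:1 salt means the cation carries the equal and opposite charge, 1+.
Cation: ligand charges sum to -1; for the ion to be 1+, Ni = +2.

triaquaisothiocyanatonickel(II) (2,2'-bipyridine)bromotrifluoroferrate(III)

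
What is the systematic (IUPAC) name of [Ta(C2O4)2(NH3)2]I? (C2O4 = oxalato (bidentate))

diamminedioxalatotantalum(V) iodide

The 1 iodide counter-ion carries a total charge of -1, so each complex ion is 1+.
Ligand charges: 2×ammine (neutral), 2×oxalato (-2 each); total -4. So Ta + (-4) = 1+, giving Ta = +5.
Ligands are named alphabetically: ammine before oxalato.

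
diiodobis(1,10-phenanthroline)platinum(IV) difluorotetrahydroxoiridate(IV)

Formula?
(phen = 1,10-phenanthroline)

[PtI2(phen)2][IrF2(OH)4]

Cation [Pt…]: ligand charges -2, Pt(IV) ⇒ ion charge 2+.
Anion [Ir…]: ligand charges -6, Ir(IV) ⇒ ion charge 2−.
One 2+ cation balances one 2− anion.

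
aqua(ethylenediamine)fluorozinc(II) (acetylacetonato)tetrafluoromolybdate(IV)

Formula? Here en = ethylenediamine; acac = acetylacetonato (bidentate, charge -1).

Cation [Zn…]: ligand charges -1, Zn(II) ⇒ ion charge 1+.
Anion [Mo…]: ligand charges -5, Mo(IV) ⇒ ion charge 1−.

[Zn(en)F(H2O)][Mo(acac)F4]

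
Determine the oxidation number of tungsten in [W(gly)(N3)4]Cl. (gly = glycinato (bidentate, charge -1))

+6

1 chloride outside the brackets (-1 each) → the complex ion is 1+.
Ligand charges: 1×gly = -1; 4×N3 = -4; sum -5.
W + (-5) = 1+ ⇒ W is +6.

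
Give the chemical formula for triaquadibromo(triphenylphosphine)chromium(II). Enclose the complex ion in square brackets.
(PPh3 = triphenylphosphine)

[CrBr2(H2O)3(PPh3)]

Ligands: 3 aqua (H2O, neutral), 1 triphenylphosphine (PPh3, neutral), 2 bromo (Br, -1). Ligand charge sum = -2.
With Cr in oxidation state +2, the complex ion is [Cr...].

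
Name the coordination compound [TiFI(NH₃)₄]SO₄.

The 1 sulfate counter-ion carries a total charge of -2, so each complex ion is 2+.
Ligand charges: 1×fluoro (-1 each), 4×ammine (neutral), 1×iodo (-1 each); total -2. So Ti + (-2) = 2+, giving Ti = +4.
Ligands are named alphabetically: ammine before fluoro before iodo.

tetraamminefluoroiodotitanium(IV) sulfate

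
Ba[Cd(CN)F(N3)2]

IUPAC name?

barium diazidocyanofluorocadmate(II)

The 1 barium counter-ion carries a total charge of +2, so each complex ion is 2−.
Ligand charges: 1×fluoro (-1 each), 1×cyano (-1 each), 2×azido (-1 each); total -4. So Cd + (-4) = 2−, giving Cd = +2.
Ligands are named alphabetically: azido before cyano before fluoro.
The complex ion is anionic, so cadmium takes the -ate form cadmate(II).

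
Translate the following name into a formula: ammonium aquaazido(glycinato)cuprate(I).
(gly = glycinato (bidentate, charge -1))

Ligands: 1 glycinato (gly, -1), 1 aqua (H2O, neutral), 1 azido (N3, -1). Ligand charge sum = -2.
With Cu in oxidation state +1, the complex ion is [Cu...]^1−.
Charge balance with ammonium (+1) requires 1 complex ion per 1 ammonium.

NH4[Cu(gly)(H2O)(N3)]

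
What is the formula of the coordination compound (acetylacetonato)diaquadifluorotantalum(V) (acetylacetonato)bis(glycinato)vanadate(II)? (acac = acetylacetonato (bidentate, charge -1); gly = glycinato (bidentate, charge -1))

[Ta(acac)F2(H2O)2][V(acac)(gly)2]2

Cation [Ta…]: ligand charges -3, Ta(V) ⇒ ion charge 2+.
Anion [V…]: ligand charges -3, V(II) ⇒ ion charge 1−.
One 2+ cation requires 2 of the 1− anion.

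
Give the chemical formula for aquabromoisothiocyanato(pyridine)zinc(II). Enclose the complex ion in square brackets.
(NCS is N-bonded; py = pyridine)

Ligands: 1 isothiocyanato (NCS, -1), 1 pyridine (py, neutral), 1 bromo (Br, -1), 1 aqua (H2O, neutral). Ligand charge sum = -2.
With Zn in oxidation state +2, the complex ion is [Zn...].

[ZnBr(H2O)(NCS)(py)]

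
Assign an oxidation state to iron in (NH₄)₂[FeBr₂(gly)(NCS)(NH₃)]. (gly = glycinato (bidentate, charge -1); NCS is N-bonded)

2 ammonium outside the brackets (+1 each) → the complex ion is 2−.
Ligand charges: 1×NH3 neutral; 1×gly = -1; 1×NCS = -1; 2×Br = -2; sum -4.
Fe + (-4) = 2− ⇒ Fe is +2.

+2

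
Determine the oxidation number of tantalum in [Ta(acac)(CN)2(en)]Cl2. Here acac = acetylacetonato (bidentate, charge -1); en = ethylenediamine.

+5

2 chloride outside the brackets (-1 each) → the complex ion is 2+.
Ligand charges: 1×acac = -1; 1×en neutral; 2×CN = -2; sum -3.
Ta + (-3) = 2+ ⇒ Ta is +5.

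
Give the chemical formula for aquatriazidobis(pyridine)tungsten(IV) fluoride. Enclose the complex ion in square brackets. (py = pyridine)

Ligands: 2 pyridine (py, neutral), 1 aqua (H2O, neutral), 3 azido (N3, -1). Ligand charge sum = -3.
With W in oxidation state +4, the complex ion is [W...]^1+.
Charge balance with fluoride (-1) requires 1 complex ion per 1 fluoride.

[W(H2O)(N3)3(py)2]F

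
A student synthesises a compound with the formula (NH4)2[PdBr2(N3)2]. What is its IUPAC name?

ammonium diazidodibromopalladate(II)

The 2 ammonium counter-ions carry a total charge of +2, so each complex ion is 2−.
Ligand charges: 2×azido (-1 each), 2×bromo (-1 each); total -4. So Pd + (-4) = 2−, giving Pd = +2.
The complex ion is anionic, so palladium takes the -ate form palladate(II).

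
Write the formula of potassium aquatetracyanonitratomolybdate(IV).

Ligands: 4 cyano (CN, -1), 1 nitrato (NO3, -1), 1 aqua (H2O, neutral). Ligand charge sum = -5.
With Mo in oxidation state +4, the complex ion is [Mo...]^1−.
Charge balance with potassium (+1) requires 1 complex ion per 1 potassium.

K[Mo(CN)4(H2O)(NO3)]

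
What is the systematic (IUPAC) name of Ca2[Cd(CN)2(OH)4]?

The 2 calcium counter-ions carry a total charge of +4, so each complex ion is 4−.
Ligand charges: 2×cyano (-1 each), 4×hydroxo (-1 each); total -6. So Cd + (-6) = 4−, giving Cd = +2.
The complex ion is anionic, so cadmium takes the -ate form cadmate(II).

calcium dicyanotetrahydroxocadmate(II)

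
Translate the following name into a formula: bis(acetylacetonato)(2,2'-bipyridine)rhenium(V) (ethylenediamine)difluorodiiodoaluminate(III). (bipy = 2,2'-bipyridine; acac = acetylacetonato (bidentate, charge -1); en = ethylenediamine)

[Re(acac)2(bipy)][Al(en)F2I2]3

Cation [Re…]: ligand charges -2, Re(V) ⇒ ion charge 3+.
Anion [Al…]: ligand charges -4, Al(III) ⇒ ion charge 1−.
One 3+ cation requires 3 of the 1− anion.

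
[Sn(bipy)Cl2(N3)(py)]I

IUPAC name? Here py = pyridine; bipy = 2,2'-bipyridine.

The 1 iodide counter-ion carries a total charge of -1, so each complex ion is 1+.
Ligand charges: 1×pyridine (neutral), 1×2,2'-bipyridine (neutral), 2×chloro (-1 each), 1×azido (-1 each); total -3. So Sn + (-3) = 1+, giving Sn = +4.
Ligands are named alphabetically: azido before bipyridine before chloro before pyridine.

azido(2,2'-bipyridine)dichloro(pyridine)tin(IV) iodide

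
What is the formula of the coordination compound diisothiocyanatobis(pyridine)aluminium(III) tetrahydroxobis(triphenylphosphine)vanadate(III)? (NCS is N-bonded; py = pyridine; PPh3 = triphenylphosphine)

Cation [Al…]: ligand charges -2, Al(III) ⇒ ion charge 1+.
Anion [V…]: ligand charges -4, V(III) ⇒ ion charge 1−.
One 1+ cation balances one 1− anion.

[Al(NCS)2(py)2][V(OH)4(PPh3)2]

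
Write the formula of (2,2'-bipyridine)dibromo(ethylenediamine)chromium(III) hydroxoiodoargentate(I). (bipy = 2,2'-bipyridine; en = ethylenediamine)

Cation [Cr…]: ligand charges -2, Cr(III) ⇒ ion charge 1+.
Anion [Ag…]: ligand charges -2, Ag(I) ⇒ ion charge 1−.

[Cr(bipy)Br2(en)][AgI(OH)]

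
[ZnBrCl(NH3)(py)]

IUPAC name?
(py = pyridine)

amminebromochloro(pyridine)zinc(II)

There is no counter-ion, so the complex is neutral overall.
Ligand charges: 1×chloro (-1 each), 1×pyridine (neutral), 1×ammine (neutral), 1×bromo (-1 each); total -2. So Zn + (-2) = 0, giving Zn = +2.
Ligands are named alphabetically: ammine before bromo before chloro before pyridine.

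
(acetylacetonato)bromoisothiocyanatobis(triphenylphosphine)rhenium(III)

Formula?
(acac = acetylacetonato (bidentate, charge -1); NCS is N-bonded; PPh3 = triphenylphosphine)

[Re(acac)Br(NCS)(PPh3)2]

Ligands: 1 acetylacetonato (acac, -1), 1 bromo (Br, -1), 1 isothiocyanato (NCS, -1), 2 triphenylphosphine (PPh3, neutral). Ligand charge sum = -3.
With Re in oxidation state +3, the complex ion is [Re...].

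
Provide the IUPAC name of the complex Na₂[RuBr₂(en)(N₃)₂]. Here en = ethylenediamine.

sodium diazidodibromo(ethylenediamine)ruthenate(II)

The 2 sodium counter-ions carry a total charge of +2, so each complex ion is 2−.
Ligand charges: 2×bromo (-1 each), 2×azido (-1 each), 1×ethylenediamine (neutral); total -4. So Ru + (-4) = 2−, giving Ru = +2.
The complex ion is anionic, so ruthenium takes the -ate form ruthenate(II).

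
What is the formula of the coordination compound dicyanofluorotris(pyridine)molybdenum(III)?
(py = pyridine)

Ligands: 3 pyridine (py, neutral), 1 fluoro (F, -1), 2 cyano (CN, -1). Ligand charge sum = -3.
With Mo in oxidation state +3, the complex ion is [Mo...].

[Mo(CN)2F(py)3]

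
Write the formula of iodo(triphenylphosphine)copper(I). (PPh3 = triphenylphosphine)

[CuI(PPh3)]

Ligands: 1 triphenylphosphine (PPh3, neutral), 1 iodo (I, -1). Ligand charge sum = -1.
With Cu in oxidation state +1, the complex ion is [Cu...].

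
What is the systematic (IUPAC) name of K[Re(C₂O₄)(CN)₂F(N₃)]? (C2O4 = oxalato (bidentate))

potassium azidodicyanofluorooxalatorhenate(V)

The 1 potassium counter-ion carries a total charge of +1, so each complex ion is 1−.
Ligand charges: 1×azido (-1 each), 1×oxalato (-2 each), 2×cyano (-1 each), 1×fluoro (-1 each); total -6. So Re + (-6) = 1−, giving Re = +5.
The complex ion is anionic, so rhenium takes the -ate form rhenate(V).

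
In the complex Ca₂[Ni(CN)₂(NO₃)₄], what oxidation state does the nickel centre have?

+2

2 calcium outside the brackets (+2 each) → the complex ion is 4−.
Ligand charges: 2×CN = -2; 4×NO3 = -4; sum -6.
Ni + (-6) = 4− ⇒ Ni is +2.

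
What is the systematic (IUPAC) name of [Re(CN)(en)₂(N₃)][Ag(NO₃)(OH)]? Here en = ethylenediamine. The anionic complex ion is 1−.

The complex anion is given as 1−; its ligand charges sum to -2, so Ag = +1.
A 1:1 salt means the cation carries the equal and opposite charge, 1+.
Cation: ligand charges sum to -2; for the ion to be 1+, Re = +3.

azidocyanobis(ethylenediamine)rhenium(III) hydroxonitratoargentate(I)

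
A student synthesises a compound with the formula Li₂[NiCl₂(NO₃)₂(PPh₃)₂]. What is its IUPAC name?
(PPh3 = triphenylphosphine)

lithium dichlorodinitratobis(triphenylphosphine)nickelate(II)

The 2 lithium counter-ions carry a total charge of +2, so each complex ion is 2−.
Ligand charges: 2×nitrato (-1 each), 2×chloro (-1 each), 2×triphenylphosphine (neutral); total -4. So Ni + (-4) = 2−, giving Ni = +2.
Ligands are named alphabetically: chloro before nitrato before triphenylphosphine.
The complex ion is anionic, so nickel takes the -ate form nickelate(II).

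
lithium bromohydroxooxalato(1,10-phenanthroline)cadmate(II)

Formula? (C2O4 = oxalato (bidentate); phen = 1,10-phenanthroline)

Li2[CdBr(C2O4)(OH)(phen)]

Ligands: 1 oxalato (C2O4, -2), 1 hydroxo (OH, -1), 1 1,10-phenanthroline (phen, neutral), 1 bromo (Br, -1). Ligand charge sum = -4.
With Cd in oxidation state +2, the complex ion is [Cd...]^2−.
Charge balance with lithium (+1) requires 1 complex ion per 2 lithium.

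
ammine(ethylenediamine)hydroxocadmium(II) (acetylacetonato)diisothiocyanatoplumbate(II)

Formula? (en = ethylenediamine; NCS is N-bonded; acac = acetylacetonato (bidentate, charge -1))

Cation [Cd…]: ligand charges -1, Cd(II) ⇒ ion charge 1+.
Anion [Pb…]: ligand charges -3, Pb(II) ⇒ ion charge 1−.
One 1+ cation balances one 1− anion.

[Cd(en)(NH3)(OH)][Pb(acac)(NCS)2]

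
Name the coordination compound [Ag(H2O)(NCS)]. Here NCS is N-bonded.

aquaisothiocyanatosilver(I)

There is no counter-ion, so the complex is neutral overall.
Ligand charges: 1×aqua (neutral), 1×isothiocyanato (-1 each); total -1. So Ag + (-1) = 0, giving Ag = +1.
Ligands are named alphabetically: aqua before isothiocyanato.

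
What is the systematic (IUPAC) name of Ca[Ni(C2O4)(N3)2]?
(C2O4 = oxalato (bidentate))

calcium diazidooxalatonickelate(II)

The 1 calcium counter-ion carries a total charge of +2, so each complex ion is 2−.
Ligand charges: 2×azido (-1 each), 1×oxalato (-2 each); total -4. So Ni + (-4) = 2−, giving Ni = +2.
The complex ion is anionic, so nickel takes the -ate form nickelate(II).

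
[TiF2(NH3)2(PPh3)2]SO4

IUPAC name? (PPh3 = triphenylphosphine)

The 1 sulfate counter-ion carries a total charge of -2, so each complex ion is 2+.
Ligand charges: 2×fluoro (-1 each), 2×triphenylphosphine (neutral), 2×ammine (neutral); total -2. So Ti + (-2) = 2+, giving Ti = +4.
Ligands are named alphabetically: ammine before fluoro before triphenylphosphine.

diamminedifluorobis(triphenylphosphine)titanium(IV) sulfate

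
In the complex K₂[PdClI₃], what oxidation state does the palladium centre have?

+2

2 potassium outside the brackets (+1 each) → the complex ion is 2−.
Ligand charges: 1×Cl = -1; 3×I = -3; sum -4.
Pd + (-4) = 2− ⇒ Pd is +2.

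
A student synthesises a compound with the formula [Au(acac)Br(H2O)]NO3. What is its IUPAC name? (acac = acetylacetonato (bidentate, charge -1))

The 1 nitrate counter-ion carries a total charge of -1, so each complex ion is 1+.
Ligand charges: 1×aqua (neutral), 1×bromo (-1 each), 1×acetylacetonato (-1 each); total -2. So Au + (-2) = 1+, giving Au = +3.
Ligands are named alphabetically: acetylacetonato before aqua before bromo.

(acetylacetonato)aquabromogold(III) nitrate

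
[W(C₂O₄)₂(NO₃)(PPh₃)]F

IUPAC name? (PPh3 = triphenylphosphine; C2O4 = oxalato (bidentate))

The 1 fluoride counter-ion carries a total charge of -1, so each complex ion is 1+.
Ligand charges: 1×nitrato (-1 each), 1×triphenylphosphine (neutral), 2×oxalato (-2 each); total -5. So W + (-5) = 1+, giving W = +6.
Ligands are named alphabetically: nitrato before oxalato before triphenylphosphine.

nitratodioxalato(triphenylphosphine)tungsten(VI) fluoride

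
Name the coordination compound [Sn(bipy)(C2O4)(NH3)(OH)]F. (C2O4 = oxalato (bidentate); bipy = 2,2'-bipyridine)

ammine(2,2'-bipyridine)hydroxooxalatotin(IV) fluoride

The 1 fluoride counter-ion carries a total charge of -1, so each complex ion is 1+.
Ligand charges: 1×ammine (neutral), 1×oxalato (-2 each), 1×hydroxo (-1 each), 1×2,2'-bipyridine (neutral); total -3. So Sn + (-3) = 1+, giving Sn = +4.
Ligands are named alphabetically: ammine before bipyridine before hydroxo before oxalato.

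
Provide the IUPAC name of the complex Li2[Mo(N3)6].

The 2 lithium counter-ions carry a total charge of +2, so each complex ion is 2−.
Ligand charges: 6×azido (-1 each); total -6. So Mo + (-6) = 2−, giving Mo = +4.
The complex ion is anionic, so molybdenum takes the -ate form molybdate(IV).

lithium hexaazidomolybdate(IV)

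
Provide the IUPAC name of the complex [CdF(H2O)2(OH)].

There is no counter-ion, so the complex is neutral overall.
Ligand charges: 1×hydroxo (-1 each), 1×fluoro (-1 each), 2×aqua (neutral); total -2. So Cd + (-2) = 0, giving Cd = +2.
Ligands are named alphabetically: aqua before fluoro before hydroxo.

diaquafluorohydroxocadmium(II)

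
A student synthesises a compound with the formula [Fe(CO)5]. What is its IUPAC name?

There is no counter-ion, so the complex is neutral overall.
Ligand charges: 5×carbonyl (neutral); total 0. So Fe + (0) = 0, giving Fe = 0.

pentacarbonyliron(0)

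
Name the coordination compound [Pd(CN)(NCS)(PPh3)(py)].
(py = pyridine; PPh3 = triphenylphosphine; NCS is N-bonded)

There is no counter-ion, so the complex is neutral overall.
Ligand charges: 1×pyridine (neutral), 1×cyano (-1 each), 1×triphenylphosphine (neutral), 1×isothiocyanato (-1 each); total -2. So Pd + (-2) = 0, giving Pd = +2.
Ligands are named alphabetically: cyano before isothiocyanato before pyridine before triphenylphosphine.

cyanoisothiocyanato(pyridine)(triphenylphosphine)palladium(II)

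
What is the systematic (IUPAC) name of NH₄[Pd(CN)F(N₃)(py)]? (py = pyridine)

ammonium azidocyanofluoro(pyridine)palladate(II)

The 1 ammonium counter-ion carries a total charge of +1, so each complex ion is 1−.
Ligand charges: 1×azido (-1 each), 1×pyridine (neutral), 1×cyano (-1 each), 1×fluoro (-1 each); total -3. So Pd + (-3) = 1−, giving Pd = +2.
Ligands are named alphabetically: azido before cyano before fluoro before pyridine.
The complex ion is anionic, so palladium takes the -ate form palladate(II).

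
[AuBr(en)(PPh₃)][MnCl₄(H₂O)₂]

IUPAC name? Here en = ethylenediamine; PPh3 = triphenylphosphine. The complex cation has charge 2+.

bromo(ethylenediamine)(triphenylphosphine)gold(III) diaquatetrachloromanganate(II)

The complex cation is given as 2+; its ligand charges sum to -1, so Au = +3.
A 1:1 salt means the anion carries the equal and opposite charge, 2−.
Anion: ligand charges sum to -4; for the ion to be 2−, Mn = +2.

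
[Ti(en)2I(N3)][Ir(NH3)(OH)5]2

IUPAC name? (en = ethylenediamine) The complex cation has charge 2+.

azidobis(ethylenediamine)iodotitanium(IV) amminepentahydroxoiridate(IV)

Both ions are complex: the cation is named first with the plain metal name, the anion second with the -ate form; each ion's ligands are alphabetised independently.
The complex cation is given as 2+; its ligand charges sum to -2, so Ti = +4.
With 2 anions per cation, each anion must be 2/2 = 1−.
Anion: ligand charges sum to -5; for the ion to be 1−, Ir = +4.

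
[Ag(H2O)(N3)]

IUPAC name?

There is no counter-ion, so the complex is neutral overall.
Ligand charges: 1×azido (-1 each), 1×aqua (neutral); total -1. So Ag + (-1) = 0, giving Ag = +1.
Ligands are named alphabetically: aqua before azido.

aquaazidosilver(I)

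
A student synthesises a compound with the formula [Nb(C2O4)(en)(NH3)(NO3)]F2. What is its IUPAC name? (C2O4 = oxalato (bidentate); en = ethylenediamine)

ammine(ethylenediamine)nitratooxalatoniobium(V) fluoride

The 2 fluoride counter-ions carry a total charge of -2, so each complex ion is 2+.
Ligand charges: 1×nitrato (-1 each), 1×ammine (neutral), 1×oxalato (-2 each), 1×ethylenediamine (neutral); total -3. So Nb + (-3) = 2+, giving Nb = +5.
Ligands are named alphabetically: ammine before ethylenediamine before nitrato before oxalato.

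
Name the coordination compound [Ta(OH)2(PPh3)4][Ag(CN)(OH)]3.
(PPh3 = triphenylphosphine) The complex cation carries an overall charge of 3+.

dihydroxotetrakis(triphenylphosphine)tantalum(V) cyanohydroxoargentate(I)

The complex cation is given as 3+; its ligand charges sum to -2, so Ta = +5.
With 3 anions per cation, each anion must be 3/3 = 1−.
Anion: ligand charges sum to -2; for the ion to be 1−, Ag = +1.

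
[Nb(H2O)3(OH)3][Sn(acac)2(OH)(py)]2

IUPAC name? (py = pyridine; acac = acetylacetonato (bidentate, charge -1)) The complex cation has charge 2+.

triaquatrihydroxoniobium(V) bis(acetylacetonato)hydroxo(pyridine)stannate(II)

The complex cation is given as 2+; its ligand charges sum to -3, so Nb = +5.
With 2 anions per cation, each anion must be 2/2 = 1−.
Anion: ligand charges sum to -3; for the ion to be 1−, Sn = +2.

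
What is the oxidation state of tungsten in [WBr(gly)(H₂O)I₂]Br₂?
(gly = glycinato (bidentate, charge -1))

+6

2 bromide outside the brackets (-1 each) → the complex ion is 2+.
Ligand charges: 1×Br = -1; 1×H2O neutral; 2×I = -2; 1×gly = -1; sum -4.
W + (-4) = 2+ ⇒ W is +6.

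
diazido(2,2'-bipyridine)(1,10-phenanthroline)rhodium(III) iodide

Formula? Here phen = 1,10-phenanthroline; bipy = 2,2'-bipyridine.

Ligands: 1 1,10-phenanthroline (phen, neutral), 2 azido (N3, -1), 1 2,2'-bipyridine (bipy, neutral). Ligand charge sum = -2.
With Rh in oxidation state +3, the complex ion is [Rh...]^1+.
Charge balance with iodide (-1) requires 1 complex ion per 1 iodide.

[Rh(bipy)(N3)2(phen)]I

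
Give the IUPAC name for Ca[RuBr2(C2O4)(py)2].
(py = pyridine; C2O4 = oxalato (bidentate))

The 1 calcium counter-ion carries a total charge of +2, so each complex ion is 2−.
Ligand charges: 2×pyridine (neutral), 1×oxalato (-2 each), 2×bromo (-1 each); total -4. So Ru + (-4) = 2−, giving Ru = +2.
Ligands are named alphabetically: bromo before oxalato before pyridine.
The complex ion is anionic, so ruthenium takes the -ate form ruthenate(II).

calcium dibromooxalatobis(pyridine)ruthenate(II)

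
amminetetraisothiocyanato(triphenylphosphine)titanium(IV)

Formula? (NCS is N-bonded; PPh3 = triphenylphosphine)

[Ti(NCS)4(NH3)(PPh3)]

Ligands: 4 isothiocyanato (NCS, -1), 1 triphenylphosphine (PPh3, neutral), 1 ammine (NH3, neutral). Ligand charge sum = -4.
With Ti in oxidation state +4, the complex ion is [Ti...].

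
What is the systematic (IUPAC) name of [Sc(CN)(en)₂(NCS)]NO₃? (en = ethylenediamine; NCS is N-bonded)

cyanobis(ethylenediamine)isothiocyanatoscandium(III) nitrate

The 1 nitrate counter-ion carries a total charge of -1, so each complex ion is 1+.
Ligand charges: 2×ethylenediamine (neutral), 1×cyano (-1 each), 1×isothiocyanato (-1 each); total -2. So Sc + (-2) = 1+, giving Sc = +3.
Ligands are named alphabetically: cyano before ethylenediamine before isothiocyanato.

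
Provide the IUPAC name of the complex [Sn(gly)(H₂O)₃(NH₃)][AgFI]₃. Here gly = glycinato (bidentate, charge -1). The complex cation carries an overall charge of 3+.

Both ions are complex: the cation is named first with the plain metal name, the anion second with the -ate form; each ion's ligands are alphabetised independently.
The complex cation is given as 3+; its ligand charges sum to -1, so Sn = +4.
With 3 anions per cation, each anion must be 3/3 = 1−.
Anion: ligand charges sum to -2; for the ion to be 1−, Ag = +1.

amminetriaqua(glycinato)tin(IV) fluoroiodoargentate(I)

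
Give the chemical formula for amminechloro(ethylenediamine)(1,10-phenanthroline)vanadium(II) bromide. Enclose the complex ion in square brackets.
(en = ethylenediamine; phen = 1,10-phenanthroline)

[VCl(en)(NH3)(phen)]Br

Ligands: 1 ammine (NH3, neutral), 1 ethylenediamine (en, neutral), 1 chloro (Cl, -1), 1 1,10-phenanthroline (phen, neutral). Ligand charge sum = -1.
With V in oxidation state +2, the complex ion is [V...]^1+.
Charge balance with bromide (-1) requires 1 complex ion per 1 bromide.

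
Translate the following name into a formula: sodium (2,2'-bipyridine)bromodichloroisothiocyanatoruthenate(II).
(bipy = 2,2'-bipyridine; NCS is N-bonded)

Na2[Ru(bipy)BrCl2(NCS)]

Ligands: 2 chloro (Cl, -1), 1 2,2'-bipyridine (bipy, neutral), 1 bromo (Br, -1), 1 isothiocyanato (NCS, -1). Ligand charge sum = -4.
With Ru in oxidation state +2, the complex ion is [Ru...]^2−.
Charge balance with sodium (+1) requires 1 complex ion per 2 sodium.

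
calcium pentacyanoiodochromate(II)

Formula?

Ligands: 1 iodo (I, -1), 5 cyano (CN, -1). Ligand charge sum = -6.
With Cr in oxidation state +2, the complex ion is [Cr...]^4−.
Charge balance with calcium (+2) requires 1 complex ion per 2 calcium.

Ca2[Cr(CN)5I]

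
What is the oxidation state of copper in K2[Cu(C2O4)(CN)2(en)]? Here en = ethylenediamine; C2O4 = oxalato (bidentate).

+2

2 potassium outside the brackets (+1 each) → the complex ion is 2−.
Ligand charges: 2×CN = -2; 1×en neutral; 1×C2O4 = -2; sum -4.
Cu + (-4) = 2− ⇒ Cu is +2.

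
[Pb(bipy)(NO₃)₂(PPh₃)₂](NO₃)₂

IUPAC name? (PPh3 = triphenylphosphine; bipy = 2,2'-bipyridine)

(2,2'-bipyridine)dinitratobis(triphenylphosphine)lead(IV) nitrate

The 2 nitrate counter-ions carry a total charge of -2, so each complex ion is 2+.
Ligand charges: 2×triphenylphosphine (neutral), 1×2,2'-bipyridine (neutral), 2×nitrato (-1 each); total -2. So Pb + (-2) = 2+, giving Pb = +4.
Ligands are named alphabetically: bipyridine before nitrato before triphenylphosphine.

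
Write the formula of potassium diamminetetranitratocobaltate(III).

Ligands: 2 ammine (NH3, neutral), 4 nitrato (NO3, -1). Ligand charge sum = -4.
Charge balance with potassium (+1) requires 1 complex ion per 1 potassium.

K[Co(NH3)2(NO3)4]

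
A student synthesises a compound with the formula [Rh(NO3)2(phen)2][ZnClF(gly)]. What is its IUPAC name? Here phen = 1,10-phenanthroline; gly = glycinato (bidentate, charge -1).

dinitratobis(1,10-phenanthroline)rhodium(III) chlorofluoro(glycinato)zincate(II)

Zinc is always +2 in its complexes; the anion's ligand charges sum to -3, so the complex anion is 1−.
A 1:1 salt means the cation carries the equal and opposite charge, 1+.
Cation: ligand charges sum to -2; for the ion to be 1+, Rh = +3.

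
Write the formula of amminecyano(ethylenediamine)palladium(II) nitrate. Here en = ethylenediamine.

[Pd(CN)(en)(NH3)]NO3

Ligands: 1 ammine (NH3, neutral), 1 ethylenediamine (en, neutral), 1 cyano (CN, -1). Ligand charge sum = -1.
With Pd in oxidation state +2, the complex ion is [Pd...]^1+.
Charge balance with nitrate (-1) requires 1 complex ion per 1 nitrate.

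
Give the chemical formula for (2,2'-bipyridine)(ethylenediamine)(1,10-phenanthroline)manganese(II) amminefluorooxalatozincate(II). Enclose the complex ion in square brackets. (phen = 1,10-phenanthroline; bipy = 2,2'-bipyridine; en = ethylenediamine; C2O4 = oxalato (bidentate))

Cation [Mn…]: ligand charges 0, Mn(II) ⇒ ion charge 2+.
Anion [Zn…]: ligand charges -3, Zn(II) ⇒ ion charge 1−.
One 2+ cation requires 2 of the 1− anion.

[Mn(bipy)(en)(phen)][Zn(C2O4)F(NH3)]2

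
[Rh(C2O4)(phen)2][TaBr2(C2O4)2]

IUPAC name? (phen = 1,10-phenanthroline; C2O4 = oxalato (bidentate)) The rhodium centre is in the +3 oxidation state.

Both ions are complex: the cation is named first with the plain metal name, the anion second with the -ate form; each ion's ligands are alphabetised independently.
Rh is given as +3; the cation's ligand charges sum to -2, so the complex cation is 1+.
A 1:1 salt means the anion carries the equal and opposite charge, 1−.
Anion: ligand charges sum to -6; for the ion to be 1−, Ta = +5.

oxalatobis(1,10-phenanthroline)rhodium(III) dibromodioxalatotantalate(V)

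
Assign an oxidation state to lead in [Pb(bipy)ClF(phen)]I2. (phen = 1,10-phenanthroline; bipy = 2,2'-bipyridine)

+4

2 iodide outside the brackets (-1 each) → the complex ion is 2+.
Ligand charges: 1×phen neutral; 1×F = -1; 1×Cl = -1; 1×bipy neutral; sum -2.
Pb + (-2) = 2+ ⇒ Pb is +4.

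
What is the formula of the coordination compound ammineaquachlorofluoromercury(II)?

[HgClF(H2O)(NH3)]

Ligands: 1 chloro (Cl, -1), 1 aqua (H2O, neutral), 1 fluoro (F, -1), 1 ammine (NH3, neutral). Ligand charge sum = -2.
With Hg in oxidation state +2, the complex ion is [Hg...].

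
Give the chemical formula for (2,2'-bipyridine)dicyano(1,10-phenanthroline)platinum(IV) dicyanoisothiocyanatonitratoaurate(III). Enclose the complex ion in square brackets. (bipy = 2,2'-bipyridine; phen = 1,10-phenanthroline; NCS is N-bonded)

[Pt(bipy)(CN)2(phen)][Au(CN)2(NCS)(NO3)]2

Cation [Pt…]: ligand charges -2, Pt(IV) ⇒ ion charge 2+.
Anion [Au…]: ligand charges -4, Au(III) ⇒ ion charge 1−.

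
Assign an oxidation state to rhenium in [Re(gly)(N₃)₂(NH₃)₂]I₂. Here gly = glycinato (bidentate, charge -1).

+5

2 iodide outside the brackets (-1 each) → the complex ion is 2+.
Ligand charges: 2×N3 = -2; 2×NH3 neutral; 1×gly = -1; sum -3.
Re + (-3) = 2+ ⇒ Re is +5.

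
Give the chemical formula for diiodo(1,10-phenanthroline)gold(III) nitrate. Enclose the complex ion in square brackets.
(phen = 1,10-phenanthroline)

[AuI2(phen)]NO3

Ligands: 1 1,10-phenanthroline (phen, neutral), 2 iodo (I, -1). Ligand charge sum = -2.
With Au in oxidation state +3, the complex ion is [Au...]^1+.
Charge balance with nitrate (-1) requires 1 complex ion per 1 nitrate.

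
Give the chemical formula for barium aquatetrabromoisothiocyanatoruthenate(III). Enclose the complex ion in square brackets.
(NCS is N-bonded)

Ba[RuBr4(H2O)(NCS)]

Ligands: 1 aqua (H2O, neutral), 4 bromo (Br, -1), 1 isothiocyanato (NCS, -1). Ligand charge sum = -5.
With Ru in oxidation state +3, the complex ion is [Ru...]^2−.
Charge balance with barium (+2) requires 1 complex ion per 1 barium.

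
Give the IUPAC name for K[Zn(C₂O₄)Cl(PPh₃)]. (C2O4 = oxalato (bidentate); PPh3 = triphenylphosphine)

The 1 potassium counter-ion carries a total charge of +1, so each complex ion is 1−.
Ligand charges: 1×oxalato (-2 each), 1×chloro (-1 each), 1×triphenylphosphine (neutral); total -3. So Zn + (-3) = 1−, giving Zn = +2.
The complex ion is anionic, so zinc takes the -ate form zincate(II).

potassium chlorooxalato(triphenylphosphine)zincate(II)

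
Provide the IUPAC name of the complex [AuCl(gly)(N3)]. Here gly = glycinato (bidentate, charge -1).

azidochloro(glycinato)gold(III)

There is no counter-ion, so the complex is neutral overall.
Ligand charges: 1×glycinato (-1 each), 1×chloro (-1 each), 1×azido (-1 each); total -3. So Au + (-3) = 0, giving Au = +3.
Ligands are named alphabetically: azido before chloro before glycinato.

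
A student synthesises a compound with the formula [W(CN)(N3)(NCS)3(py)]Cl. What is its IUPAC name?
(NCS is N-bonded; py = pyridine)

The 1 chloride counter-ion carries a total charge of -1, so each complex ion is 1+.
Ligand charges: 1×cyano (-1 each), 1×azido (-1 each), 3×isothiocyanato (-1 each), 1×pyridine (neutral); total -5. So W + (-5) = 1+, giving W = +6.
Ligands are named alphabetically: azido before cyano before isothiocyanato before pyridine.

azidocyanotriisothiocyanato(pyridine)tungsten(VI) chloride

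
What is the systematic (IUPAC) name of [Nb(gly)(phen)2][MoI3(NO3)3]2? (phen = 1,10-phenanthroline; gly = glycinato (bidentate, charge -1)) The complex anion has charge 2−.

Both ions are complex: the cation is named first with the plain metal name, the anion second with the -ate form; each ion's ligands are alphabetised independently.
The complex anion is given as 2−; its ligand charges sum to -6, so Mo = +4.
With 2 anions per cation, the cation must be 2×2 = 4+.
Cation: ligand charges sum to -1; for the ion to be 4+, Nb = +5.

(glycinato)bis(1,10-phenanthroline)niobium(V) triiodotrinitratomolybdate(IV)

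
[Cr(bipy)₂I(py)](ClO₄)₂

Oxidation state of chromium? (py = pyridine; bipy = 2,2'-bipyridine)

+3

2 perchlorate outside the brackets (-1 each) → the complex ion is 2+.
Ligand charges: 1×I = -1; 1×py neutral; 2×bipy neutral; sum -1.
Cr + (-1) = 2+ ⇒ Cr is +3.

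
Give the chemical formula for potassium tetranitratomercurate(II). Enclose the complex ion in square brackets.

Ligands: 4 nitrato (NO3, -1). Ligand charge sum = -4.
With Hg in oxidation state +2, the complex ion is [Hg...]^2−.
Charge balance with potassium (+1) requires 1 complex ion per 2 potassium.

K2[Hg(NO3)4]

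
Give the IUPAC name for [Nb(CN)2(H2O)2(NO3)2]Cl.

The 1 chloride counter-ion carries a total charge of -1, so each complex ion is 1+.
Ligand charges: 2×nitrato (-1 each), 2×aqua (neutral), 2×cyano (-1 each); total -4. So Nb + (-4) = 1+, giving Nb = +5.
Ligands are named alphabetically: aqua before cyano before nitrato.

diaquadicyanodinitratoniobium(V) chloride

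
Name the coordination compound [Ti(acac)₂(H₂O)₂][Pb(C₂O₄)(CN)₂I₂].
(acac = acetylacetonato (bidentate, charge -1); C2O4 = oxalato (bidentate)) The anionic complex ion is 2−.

bis(acetylacetonato)diaquatitanium(IV) dicyanodiiodooxalatoplumbate(IV)

The complex anion is given as 2−; its ligand charges sum to -6, so Pb = +4.
A 1:1 salt means the cation carries the equal and opposite charge, 2+.
Cation: ligand charges sum to -2; for the ion to be 2+, Ti = +4.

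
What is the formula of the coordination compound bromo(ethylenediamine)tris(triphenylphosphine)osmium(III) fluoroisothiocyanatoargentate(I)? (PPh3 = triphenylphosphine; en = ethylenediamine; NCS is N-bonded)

Cation [Os…]: ligand charges -1, Os(III) ⇒ ion charge 2+.
Anion [Ag…]: ligand charges -2, Ag(I) ⇒ ion charge 1−.
One 2+ cation requires 2 of the 1− anion.

[OsBr(en)(PPh3)3][AgF(NCS)]2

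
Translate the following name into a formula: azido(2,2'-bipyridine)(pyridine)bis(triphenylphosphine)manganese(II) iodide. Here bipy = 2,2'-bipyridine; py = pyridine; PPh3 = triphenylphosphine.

Ligands: 1 2,2'-bipyridine (bipy, neutral), 1 pyridine (py, neutral), 1 azido (N3, -1), 2 triphenylphosphine (PPh3, neutral). Ligand charge sum = -1.
With Mn in oxidation state +2, the complex ion is [Mn...]^1+.
Charge balance with iodide (-1) requires 1 complex ion per 1 iodide.

[Mn(bipy)(N3)(PPh3)2(py)]I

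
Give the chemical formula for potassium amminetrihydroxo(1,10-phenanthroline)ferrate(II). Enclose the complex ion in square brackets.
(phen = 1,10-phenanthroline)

K[Fe(NH3)(OH)3(phen)]

Ligands: 3 hydroxo (OH, -1), 1 ammine (NH3, neutral), 1 1,10-phenanthroline (phen, neutral). Ligand charge sum = -3.
Charge balance with potassium (+1) requires 1 complex ion per 1 potassium.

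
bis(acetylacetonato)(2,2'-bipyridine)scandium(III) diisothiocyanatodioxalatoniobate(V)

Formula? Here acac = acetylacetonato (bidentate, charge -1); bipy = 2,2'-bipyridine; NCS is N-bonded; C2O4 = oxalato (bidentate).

Cation [Sc…]: ligand charges -2, Sc(III) ⇒ ion charge 1+.
Anion [Nb…]: ligand charges -6, Nb(V) ⇒ ion charge 1−.

[Sc(acac)2(bipy)][Nb(C2O4)2(NCS)2]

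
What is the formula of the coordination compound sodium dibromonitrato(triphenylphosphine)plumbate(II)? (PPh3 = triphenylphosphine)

Na[PbBr2(NO3)(PPh3)]

Ligands: 1 triphenylphosphine (PPh3, neutral), 1 nitrato (NO3, -1), 2 bromo (Br, -1). Ligand charge sum = -3.
With Pb in oxidation state +2, the complex ion is [Pb...]^1−.
Charge balance with sodium (+1) requires 1 complex ion per 1 sodium.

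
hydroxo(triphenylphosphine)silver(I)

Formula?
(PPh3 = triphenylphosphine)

[Ag(OH)(PPh3)]

Ligands: 1 triphenylphosphine (PPh3, neutral), 1 hydroxo (OH, -1). Ligand charge sum = -1.
With Ag in oxidation state +1, the complex ion is [Ag...].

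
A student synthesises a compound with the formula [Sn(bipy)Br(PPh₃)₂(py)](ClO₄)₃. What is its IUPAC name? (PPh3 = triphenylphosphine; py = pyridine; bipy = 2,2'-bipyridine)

(2,2'-bipyridine)bromo(pyridine)bis(triphenylphosphine)tin(IV) perchlorate

The 3 perchlorate counter-ions carry a total charge of -3, so each complex ion is 3+.
Ligand charges: 2×triphenylphosphine (neutral), 1×pyridine (neutral), 1×2,2'-bipyridine (neutral), 1×bromo (-1 each); total -1. So Sn + (-1) = 3+, giving Sn = +4.
Ligands are named alphabetically: bipyridine before bromo before pyridine before triphenylphosphine.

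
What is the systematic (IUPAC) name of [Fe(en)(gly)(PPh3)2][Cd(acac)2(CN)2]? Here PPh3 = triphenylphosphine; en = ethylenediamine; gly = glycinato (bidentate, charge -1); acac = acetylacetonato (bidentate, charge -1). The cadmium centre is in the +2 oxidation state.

(ethylenediamine)(glycinato)bis(triphenylphosphine)iron(III) bis(acetylacetonato)dicyanocadmate(II)

Cd is given as +2; the anion's ligand charges sum to -4, so the complex anion is 2−.
A 1:1 salt means the cation carries the equal and opposite charge, 2+.
Cation: ligand charges sum to -1; for the ion to be 2+, Fe = +3.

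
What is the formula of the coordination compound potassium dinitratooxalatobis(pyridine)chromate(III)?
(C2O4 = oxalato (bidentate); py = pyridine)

Ligands: 1 oxalato (C2O4, -2), 2 nitrato (NO3, -1), 2 pyridine (py, neutral). Ligand charge sum = -4.
Charge balance with potassium (+1) requires 1 complex ion per 1 potassium.

K[Cr(C2O4)(NO3)2(py)2]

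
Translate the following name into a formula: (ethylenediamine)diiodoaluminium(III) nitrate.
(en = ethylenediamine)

Ligands: 2 iodo (I, -1), 1 ethylenediamine (en, neutral). Ligand charge sum = -2.
Charge balance with nitrate (-1) requires 1 complex ion per 1 nitrate.

[Al(en)I2]NO3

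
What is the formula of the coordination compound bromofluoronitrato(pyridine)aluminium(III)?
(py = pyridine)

Ligands: 1 bromo (Br, -1), 1 fluoro (F, -1), 1 pyridine (py, neutral), 1 nitrato (NO3, -1). Ligand charge sum = -3.
With Al in oxidation state +3, the complex ion is [Al...].

[AlBrF(NO3)(py)]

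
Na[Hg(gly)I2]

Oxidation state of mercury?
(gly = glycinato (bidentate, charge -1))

+2

1 sodium outside the brackets (+1 each) → the complex ion is 1−.
Ligand charges: 1×gly = -1; 2×I = -2; sum -3.
Hg + (-3) = 1− ⇒ Hg is +2.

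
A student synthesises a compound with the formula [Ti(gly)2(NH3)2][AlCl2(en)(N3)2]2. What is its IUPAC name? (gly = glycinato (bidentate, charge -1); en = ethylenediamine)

Both ions are complex: the cation is named first with the plain metal name, the anion second with the -ate form; each ion's ligands are alphabetised independently.
Aluminium is always +3 in its complexes; the anion's ligand charges sum to -4, so the complex anion is 1−.
With 2 anions per cation, the cation must be 2×1 = 2+.
Cation: ligand charges sum to -2; for the ion to be 2+, Ti = +4.

diamminebis(glycinato)titanium(IV) diazidodichloro(ethylenediamine)aluminate(III)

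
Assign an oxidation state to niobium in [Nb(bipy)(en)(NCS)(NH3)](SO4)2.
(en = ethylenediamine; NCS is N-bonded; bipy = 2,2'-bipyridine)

+5

2 sulfate outside the brackets (-2 each) → the complex ion is 4+.
Ligand charges: 1×en neutral; 1×NCS = -1; 1×NH3 neutral; 1×bipy neutral; sum -1.
Nb + (-1) = 4+ ⇒ Nb is +5.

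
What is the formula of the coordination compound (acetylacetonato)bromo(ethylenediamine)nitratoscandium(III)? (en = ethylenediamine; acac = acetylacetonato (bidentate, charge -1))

[Sc(acac)Br(en)(NO3)]

Ligands: 1 ethylenediamine (en, neutral), 1 bromo (Br, -1), 1 nitrato (NO3, -1), 1 acetylacetonato (acac, -1). Ligand charge sum = -3.
With Sc in oxidation state +3, the complex ion is [Sc...].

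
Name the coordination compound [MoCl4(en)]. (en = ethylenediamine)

tetrachloro(ethylenediamine)molybdenum(IV)

There is no counter-ion, so the complex is neutral overall.
Ligand charges: 4×chloro (-1 each), 1×ethylenediamine (neutral); total -4. So Mo + (-4) = 0, giving Mo = +4.
Ligands are named alphabetically: chloro before ethylenediamine.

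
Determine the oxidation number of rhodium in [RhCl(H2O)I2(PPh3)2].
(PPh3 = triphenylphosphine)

+3

No counter-ion: the bracketed complex is neutral.
Ligand charges: 1×Cl = -1; 2×I = -2; 1×H2O neutral; 2×PPh3 neutral; sum -3.
Rh + (-3) = 0 ⇒ Rh is +3.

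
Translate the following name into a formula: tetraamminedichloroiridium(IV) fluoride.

Ligands: 4 ammine (NH3, neutral), 2 chloro (Cl, -1). Ligand charge sum = -2.
Charge balance with fluoride (-1) requires 1 complex ion per 2 fluoride.

[IrCl2(NH3)4]F2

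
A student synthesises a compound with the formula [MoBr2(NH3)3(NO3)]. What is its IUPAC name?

triamminedibromonitratomolybdenum(III)

There is no counter-ion, so the complex is neutral overall.
Ligand charges: 1×nitrato (-1 each), 3×ammine (neutral), 2×bromo (-1 each); total -3. So Mo + (-3) = 0, giving Mo = +3.
Ligands are named alphabetically: ammine before bromo before nitrato.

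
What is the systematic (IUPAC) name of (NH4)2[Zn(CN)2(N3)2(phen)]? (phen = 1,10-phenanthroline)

ammonium diazidodicyano(1,10-phenanthroline)zincate(II)

The 2 ammonium counter-ions carry a total charge of +2, so each complex ion is 2−.
Ligand charges: 2×cyano (-1 each), 2×azido (-1 each), 1×1,10-phenanthroline (neutral); total -4. So Zn + (-4) = 2−, giving Zn = +2.
Ligands are named alphabetically: azido before cyano before phenanthroline.
The complex ion is anionic, so zinc takes the -ate form zincate(II).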